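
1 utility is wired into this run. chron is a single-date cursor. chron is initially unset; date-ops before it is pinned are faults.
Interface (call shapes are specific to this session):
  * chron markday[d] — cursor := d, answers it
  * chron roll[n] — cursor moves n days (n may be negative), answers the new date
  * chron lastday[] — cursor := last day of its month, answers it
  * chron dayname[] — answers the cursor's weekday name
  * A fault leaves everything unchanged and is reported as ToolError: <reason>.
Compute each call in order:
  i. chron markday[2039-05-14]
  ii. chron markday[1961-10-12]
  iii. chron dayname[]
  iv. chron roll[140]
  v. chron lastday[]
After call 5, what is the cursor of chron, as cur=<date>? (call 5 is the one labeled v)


·→ chron markday(d='2039-05-14')
·← 2039-05-14
·→ chron markday(d='1961-10-12')
·← 1961-10-12
·→ chron dayname()
·← Thursday
·→ chron roll(n='140')
·← 1962-03-01
·→ chron lastday()
·← 1962-03-31

Answer: cur=1962-03-31


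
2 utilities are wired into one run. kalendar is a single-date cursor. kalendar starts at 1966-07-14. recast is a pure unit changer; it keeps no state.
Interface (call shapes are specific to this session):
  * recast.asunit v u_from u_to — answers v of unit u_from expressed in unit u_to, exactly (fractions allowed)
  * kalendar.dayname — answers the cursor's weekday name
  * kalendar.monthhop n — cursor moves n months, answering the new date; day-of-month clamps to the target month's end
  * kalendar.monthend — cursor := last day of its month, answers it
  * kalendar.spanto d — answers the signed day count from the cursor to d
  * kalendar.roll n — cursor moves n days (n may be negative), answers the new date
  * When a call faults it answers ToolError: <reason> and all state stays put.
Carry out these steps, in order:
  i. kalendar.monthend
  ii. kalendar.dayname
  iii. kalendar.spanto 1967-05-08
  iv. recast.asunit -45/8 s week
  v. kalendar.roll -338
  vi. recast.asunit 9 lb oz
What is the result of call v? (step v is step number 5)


-- monthend() : 1966-07-31
-- dayname() : Sunday
-- spanto(d: 1967-05-08) : 281
-- asunit(v: -45/8, u_from: s, u_to: week) : -1/107520
-- roll(n: -338) : 1965-08-27
-- asunit(v: 9, u_from: lb, u_to: oz) : 144

Answer: 1965-08-27


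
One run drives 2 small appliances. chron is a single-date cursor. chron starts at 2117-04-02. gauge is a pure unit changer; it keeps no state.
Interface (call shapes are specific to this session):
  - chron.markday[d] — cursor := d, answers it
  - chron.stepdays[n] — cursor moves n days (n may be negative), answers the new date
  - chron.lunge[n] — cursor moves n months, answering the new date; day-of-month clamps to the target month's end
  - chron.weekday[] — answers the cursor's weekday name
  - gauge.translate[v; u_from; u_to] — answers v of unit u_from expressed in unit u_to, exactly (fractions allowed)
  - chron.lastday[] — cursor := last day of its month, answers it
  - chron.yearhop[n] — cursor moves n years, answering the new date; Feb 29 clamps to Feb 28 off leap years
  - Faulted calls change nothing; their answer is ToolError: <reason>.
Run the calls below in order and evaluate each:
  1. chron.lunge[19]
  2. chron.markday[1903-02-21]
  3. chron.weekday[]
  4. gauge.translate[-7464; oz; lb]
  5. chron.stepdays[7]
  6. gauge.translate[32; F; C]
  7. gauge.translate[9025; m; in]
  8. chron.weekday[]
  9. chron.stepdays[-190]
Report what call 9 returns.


Answer: 1902-08-22

Derivation:
[in] chron.lunge n=19
  2118-11-02
[in] chron.markday d=1903-02-21
  1903-02-21
[in] chron.weekday
  Saturday
[in] gauge.translate v=-7464 u_from=oz u_to=lb
  -933/2
[in] chron.stepdays n=7
  1903-02-28
[in] gauge.translate v=32 u_from=F u_to=C
  0
[in] gauge.translate v=9025 u_from=m u_to=in
  45125000/127
[in] chron.weekday
  Saturday
[in] chron.stepdays n=-190
  1902-08-22


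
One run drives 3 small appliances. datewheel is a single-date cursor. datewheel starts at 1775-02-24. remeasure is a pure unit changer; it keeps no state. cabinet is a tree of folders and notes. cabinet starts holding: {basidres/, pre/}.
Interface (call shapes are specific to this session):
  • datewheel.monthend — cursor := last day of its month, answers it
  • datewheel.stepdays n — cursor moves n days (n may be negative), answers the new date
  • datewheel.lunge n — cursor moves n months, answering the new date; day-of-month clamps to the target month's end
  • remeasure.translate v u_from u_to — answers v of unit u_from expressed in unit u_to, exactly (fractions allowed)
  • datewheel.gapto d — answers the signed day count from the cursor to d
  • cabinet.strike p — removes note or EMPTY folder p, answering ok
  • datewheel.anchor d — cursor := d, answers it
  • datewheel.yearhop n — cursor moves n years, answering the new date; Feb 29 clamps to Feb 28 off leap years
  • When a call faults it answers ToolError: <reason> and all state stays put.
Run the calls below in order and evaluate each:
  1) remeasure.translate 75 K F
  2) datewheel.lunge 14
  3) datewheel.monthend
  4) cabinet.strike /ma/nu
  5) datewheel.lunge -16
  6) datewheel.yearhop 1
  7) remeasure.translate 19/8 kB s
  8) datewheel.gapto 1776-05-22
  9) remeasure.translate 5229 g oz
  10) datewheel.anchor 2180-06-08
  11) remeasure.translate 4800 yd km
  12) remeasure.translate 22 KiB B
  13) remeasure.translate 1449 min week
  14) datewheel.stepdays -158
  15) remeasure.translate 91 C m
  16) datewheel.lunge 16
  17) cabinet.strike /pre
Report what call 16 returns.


Answer: 2181-05-02

Derivation:
Calling remeasure.translate passing v: 75, u_from: K, u_to: F, yielding -32467/100.
I use datewheel.lunge passing n: 14, giving 1776-04-24.
I invoke datewheel.monthend(), giving 1776-04-30.
Then cabinet.strike passing p: /ma/nu, and see ToolError: not found.
I invoke datewheel.lunge passing n: -16: 1774-12-30.
Calling datewheel.yearhop passing n: 1, and observe 1775-12-30.
Next I call remeasure.translate passing v: 19/8, u_from: kB, u_to: s, giving ToolError: incompatible units.
Using datewheel.gapto passing d: 1776-05-22, and see 144.
I invoke remeasure.translate passing v: 5229, u_from: g, u_to: oz, and see 1195200000/6479891.
I use datewheel.anchor passing d: 2180-06-08, and get 2180-06-08.
Then remeasure.translate passing v: 4800, u_from: yd, u_to: km, → 13716/3125.
I call remeasure.translate passing v: 22, u_from: KiB, u_to: B, → 22528.
I run remeasure.translate passing v: 1449, u_from: min, u_to: week, giving 23/160.
Then datewheel.stepdays passing n: -158, → 2180-01-02.
I run remeasure.translate passing v: 91, u_from: C, u_to: m, → ToolError: incompatible units.
I invoke datewheel.lunge passing n: 16, yielding 2181-05-02.
Using cabinet.strike passing p: /pre, yielding ok.


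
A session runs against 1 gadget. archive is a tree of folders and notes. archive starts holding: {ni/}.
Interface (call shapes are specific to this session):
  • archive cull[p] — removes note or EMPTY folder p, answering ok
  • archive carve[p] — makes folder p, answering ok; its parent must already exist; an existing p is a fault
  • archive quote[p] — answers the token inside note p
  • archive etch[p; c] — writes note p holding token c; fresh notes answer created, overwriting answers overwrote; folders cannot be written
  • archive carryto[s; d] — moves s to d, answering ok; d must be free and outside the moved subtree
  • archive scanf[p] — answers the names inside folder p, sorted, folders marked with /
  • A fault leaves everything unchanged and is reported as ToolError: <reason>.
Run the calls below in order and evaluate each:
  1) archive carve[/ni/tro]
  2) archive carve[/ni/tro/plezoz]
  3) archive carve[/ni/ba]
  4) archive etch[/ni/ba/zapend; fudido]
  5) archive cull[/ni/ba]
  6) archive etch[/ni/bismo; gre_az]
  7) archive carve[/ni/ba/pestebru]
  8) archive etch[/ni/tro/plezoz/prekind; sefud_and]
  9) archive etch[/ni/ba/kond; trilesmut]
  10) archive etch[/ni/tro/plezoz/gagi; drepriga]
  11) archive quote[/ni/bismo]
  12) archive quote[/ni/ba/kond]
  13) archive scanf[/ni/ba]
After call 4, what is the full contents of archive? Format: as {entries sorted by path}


Answer: {ni/, ni/ba/, ni/ba/zapend=fudido, ni/tro/, ni/tro/plezoz/}

Derivation:
·→ archive carve(p: /ni/tro)
·← ok
·→ archive carve(p: /ni/tro/plezoz)
·← ok
·→ archive carve(p: /ni/ba)
·← ok
·→ archive etch(p: /ni/ba/zapend, c: fudido)
·← created
·→ archive cull(p: /ni/ba)
·← ToolError: not empty
·→ archive etch(p: /ni/bismo, c: gre_az)
·← created
·→ archive carve(p: /ni/ba/pestebru)
·← ok
·→ archive etch(p: /ni/tro/plezoz/prekind, c: sefud_and)
·← created
·→ archive etch(p: /ni/ba/kond, c: trilesmut)
·← created
·→ archive etch(p: /ni/tro/plezoz/gagi, c: drepriga)
·← created
·→ archive quote(p: /ni/bismo)
·← gre_az
·→ archive quote(p: /ni/ba/kond)
·← trilesmut
·→ archive scanf(p: /ni/ba)
·← [kond, pestebru/, zapend]


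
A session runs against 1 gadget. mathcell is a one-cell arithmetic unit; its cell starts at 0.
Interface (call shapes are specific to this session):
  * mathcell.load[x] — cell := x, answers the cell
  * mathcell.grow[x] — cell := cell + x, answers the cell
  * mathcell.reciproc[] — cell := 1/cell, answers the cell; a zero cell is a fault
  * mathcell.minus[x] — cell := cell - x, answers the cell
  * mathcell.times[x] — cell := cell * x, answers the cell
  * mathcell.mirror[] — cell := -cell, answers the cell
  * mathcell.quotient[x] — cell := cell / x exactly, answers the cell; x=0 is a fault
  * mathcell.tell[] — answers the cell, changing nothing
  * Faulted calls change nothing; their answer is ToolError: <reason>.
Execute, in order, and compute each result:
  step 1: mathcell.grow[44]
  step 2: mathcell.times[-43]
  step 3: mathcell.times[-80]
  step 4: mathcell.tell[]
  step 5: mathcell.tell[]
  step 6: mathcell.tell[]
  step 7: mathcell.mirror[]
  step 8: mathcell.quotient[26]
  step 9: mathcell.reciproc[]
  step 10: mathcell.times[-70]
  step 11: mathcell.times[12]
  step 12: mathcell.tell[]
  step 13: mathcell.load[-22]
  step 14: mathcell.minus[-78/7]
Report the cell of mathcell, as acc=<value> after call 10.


Answer: acc=91/7568

Derivation:
Step: mathcell.grow[x: 44]
Result: 44
Step: mathcell.times[x: -43]
Result: -1892
Step: mathcell.times[x: -80]
Result: 151360
Step: mathcell.tell[]
Result: 151360
Step: mathcell.tell[]
Result: 151360
Step: mathcell.tell[]
Result: 151360
Step: mathcell.mirror[]
Result: -151360
Step: mathcell.quotient[x: 26]
Result: -75680/13
Step: mathcell.reciproc[]
Result: -13/75680
Step: mathcell.times[x: -70]
Result: 91/7568
Step: mathcell.times[x: 12]
Result: 273/1892
Step: mathcell.tell[]
Result: 273/1892
Step: mathcell.load[x: -22]
Result: -22
Step: mathcell.minus[x: -78/7]
Result: -76/7


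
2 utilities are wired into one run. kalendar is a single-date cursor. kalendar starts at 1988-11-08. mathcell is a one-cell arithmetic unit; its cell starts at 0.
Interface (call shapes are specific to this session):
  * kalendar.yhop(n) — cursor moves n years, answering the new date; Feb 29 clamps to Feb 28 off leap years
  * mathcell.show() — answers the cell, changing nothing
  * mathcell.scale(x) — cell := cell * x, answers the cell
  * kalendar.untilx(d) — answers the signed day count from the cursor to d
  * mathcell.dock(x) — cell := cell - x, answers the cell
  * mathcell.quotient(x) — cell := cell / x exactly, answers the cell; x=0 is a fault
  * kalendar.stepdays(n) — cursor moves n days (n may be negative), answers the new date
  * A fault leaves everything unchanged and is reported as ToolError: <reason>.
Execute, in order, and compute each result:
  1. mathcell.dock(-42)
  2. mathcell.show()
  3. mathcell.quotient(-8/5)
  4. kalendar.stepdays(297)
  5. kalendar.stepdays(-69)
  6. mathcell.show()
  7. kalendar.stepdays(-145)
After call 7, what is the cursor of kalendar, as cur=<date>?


Answer: cur=1989-01-30

Derivation:
-- mathcell.dock(x→-42) : 42
-- mathcell.show() : 42
-- mathcell.quotient(x→-8/5) : -105/4
-- kalendar.stepdays(n→297) : 1989-09-01
-- kalendar.stepdays(n→-69) : 1989-06-24
-- mathcell.show() : -105/4
-- kalendar.stepdays(n→-145) : 1989-01-30


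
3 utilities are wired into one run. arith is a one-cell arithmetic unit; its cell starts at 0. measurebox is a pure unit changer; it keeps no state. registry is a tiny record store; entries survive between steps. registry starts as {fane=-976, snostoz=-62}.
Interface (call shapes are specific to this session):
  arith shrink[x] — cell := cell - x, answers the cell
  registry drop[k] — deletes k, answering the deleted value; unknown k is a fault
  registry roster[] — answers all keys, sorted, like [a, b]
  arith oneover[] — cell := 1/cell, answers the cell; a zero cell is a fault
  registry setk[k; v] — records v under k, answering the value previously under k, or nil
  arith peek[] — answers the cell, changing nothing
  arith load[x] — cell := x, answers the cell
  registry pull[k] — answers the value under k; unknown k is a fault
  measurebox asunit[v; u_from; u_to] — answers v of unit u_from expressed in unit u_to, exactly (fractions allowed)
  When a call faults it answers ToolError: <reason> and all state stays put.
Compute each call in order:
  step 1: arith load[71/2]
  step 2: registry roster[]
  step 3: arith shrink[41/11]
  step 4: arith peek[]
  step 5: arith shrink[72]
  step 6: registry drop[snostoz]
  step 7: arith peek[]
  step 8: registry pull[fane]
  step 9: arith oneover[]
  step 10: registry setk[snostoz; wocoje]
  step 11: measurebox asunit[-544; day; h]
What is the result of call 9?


Answer: -22/885

Derivation:
Step: arith load[x→71/2]
Result: 71/2
Step: registry roster[]
Result: [fane, snostoz]
Step: arith shrink[x→41/11]
Result: 699/22
Step: arith peek[]
Result: 699/22
Step: arith shrink[x→72]
Result: -885/22
Step: registry drop[k→snostoz]
Result: -62
Step: arith peek[]
Result: -885/22
Step: registry pull[k→fane]
Result: -976
Step: arith oneover[]
Result: -22/885
Step: registry setk[k→snostoz; v→wocoje]
Result: nil
Step: measurebox asunit[v→-544; u_from→day; u_to→h]
Result: -13056


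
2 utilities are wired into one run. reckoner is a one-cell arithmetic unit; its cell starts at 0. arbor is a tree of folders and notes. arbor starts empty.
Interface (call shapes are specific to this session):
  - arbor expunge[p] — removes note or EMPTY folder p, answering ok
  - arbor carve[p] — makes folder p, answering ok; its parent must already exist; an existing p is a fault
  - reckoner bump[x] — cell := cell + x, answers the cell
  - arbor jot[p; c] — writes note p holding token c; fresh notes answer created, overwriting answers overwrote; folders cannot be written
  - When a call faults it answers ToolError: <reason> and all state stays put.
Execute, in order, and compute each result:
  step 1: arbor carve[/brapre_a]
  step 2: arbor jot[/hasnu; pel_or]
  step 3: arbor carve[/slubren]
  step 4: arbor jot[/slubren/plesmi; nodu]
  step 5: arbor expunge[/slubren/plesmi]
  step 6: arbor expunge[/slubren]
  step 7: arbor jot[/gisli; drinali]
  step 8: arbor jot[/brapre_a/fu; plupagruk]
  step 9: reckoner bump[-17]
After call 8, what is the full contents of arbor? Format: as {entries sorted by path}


Answer: {brapre_a/, brapre_a/fu=plupagruk, gisli=drinali, hasnu=pel_or}

Derivation:
·→ arbor carve(p→/brapre_a)
·← ok
·→ arbor jot(p→/hasnu, c→pel_or)
·← created
·→ arbor carve(p→/slubren)
·← ok
·→ arbor jot(p→/slubren/plesmi, c→nodu)
·← created
·→ arbor expunge(p→/slubren/plesmi)
·← ok
·→ arbor expunge(p→/slubren)
·← ok
·→ arbor jot(p→/gisli, c→drinali)
·← created
·→ arbor jot(p→/brapre_a/fu, c→plupagruk)
·← created
·→ reckoner bump(x→-17)
·← -17


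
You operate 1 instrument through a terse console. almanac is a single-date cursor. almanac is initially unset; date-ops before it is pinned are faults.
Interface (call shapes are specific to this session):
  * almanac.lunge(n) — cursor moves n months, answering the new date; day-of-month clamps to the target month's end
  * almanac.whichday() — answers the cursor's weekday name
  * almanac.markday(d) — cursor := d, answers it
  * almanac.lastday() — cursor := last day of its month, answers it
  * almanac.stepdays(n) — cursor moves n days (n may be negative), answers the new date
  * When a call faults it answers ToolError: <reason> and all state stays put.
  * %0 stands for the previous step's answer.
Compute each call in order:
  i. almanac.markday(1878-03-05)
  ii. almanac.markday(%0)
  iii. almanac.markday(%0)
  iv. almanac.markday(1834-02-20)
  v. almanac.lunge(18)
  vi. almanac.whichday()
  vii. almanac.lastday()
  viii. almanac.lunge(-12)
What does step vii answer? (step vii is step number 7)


Answer: 1835-08-31

Derivation:
>>> almanac.markday d=1878-03-05
= 1878-03-05
>>> almanac.markday d=%0
= 1878-03-05
>>> almanac.markday d=%0
= 1878-03-05
>>> almanac.markday d=1834-02-20
= 1834-02-20
>>> almanac.lunge n=18
= 1835-08-20
>>> almanac.whichday
= Thursday
>>> almanac.lastday
= 1835-08-31
>>> almanac.lunge n=-12
= 1834-08-31


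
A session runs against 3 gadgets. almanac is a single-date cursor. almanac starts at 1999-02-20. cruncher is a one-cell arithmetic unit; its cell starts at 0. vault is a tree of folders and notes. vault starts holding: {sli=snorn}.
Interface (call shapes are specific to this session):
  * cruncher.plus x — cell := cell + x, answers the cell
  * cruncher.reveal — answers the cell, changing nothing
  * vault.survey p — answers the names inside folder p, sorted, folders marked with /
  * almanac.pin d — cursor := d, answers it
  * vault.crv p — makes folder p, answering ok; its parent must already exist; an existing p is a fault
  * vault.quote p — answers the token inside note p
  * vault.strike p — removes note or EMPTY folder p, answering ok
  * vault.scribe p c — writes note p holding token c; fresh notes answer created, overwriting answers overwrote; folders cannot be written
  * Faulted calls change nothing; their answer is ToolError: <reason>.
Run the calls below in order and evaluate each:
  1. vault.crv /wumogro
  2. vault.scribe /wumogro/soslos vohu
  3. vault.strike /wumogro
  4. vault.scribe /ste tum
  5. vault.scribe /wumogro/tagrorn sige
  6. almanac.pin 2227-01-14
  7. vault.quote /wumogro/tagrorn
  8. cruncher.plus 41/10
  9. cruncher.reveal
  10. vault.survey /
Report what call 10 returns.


Answer: [sli, ste, wumogro/]

Derivation:
-> vault.crv(p='/wumogro')
<- ok
-> vault.scribe(p='/wumogro/soslos', c='vohu')
<- created
-> vault.strike(p='/wumogro')
<- ToolError: not empty
-> vault.scribe(p='/ste', c='tum')
<- created
-> vault.scribe(p='/wumogro/tagrorn', c='sige')
<- created
-> almanac.pin(d='2227-01-14')
<- 2227-01-14
-> vault.quote(p='/wumogro/tagrorn')
<- sige
-> cruncher.plus(x='41/10')
<- 41/10
-> cruncher.reveal()
<- 41/10
-> vault.survey(p='/')
<- [sli, ste, wumogro/]


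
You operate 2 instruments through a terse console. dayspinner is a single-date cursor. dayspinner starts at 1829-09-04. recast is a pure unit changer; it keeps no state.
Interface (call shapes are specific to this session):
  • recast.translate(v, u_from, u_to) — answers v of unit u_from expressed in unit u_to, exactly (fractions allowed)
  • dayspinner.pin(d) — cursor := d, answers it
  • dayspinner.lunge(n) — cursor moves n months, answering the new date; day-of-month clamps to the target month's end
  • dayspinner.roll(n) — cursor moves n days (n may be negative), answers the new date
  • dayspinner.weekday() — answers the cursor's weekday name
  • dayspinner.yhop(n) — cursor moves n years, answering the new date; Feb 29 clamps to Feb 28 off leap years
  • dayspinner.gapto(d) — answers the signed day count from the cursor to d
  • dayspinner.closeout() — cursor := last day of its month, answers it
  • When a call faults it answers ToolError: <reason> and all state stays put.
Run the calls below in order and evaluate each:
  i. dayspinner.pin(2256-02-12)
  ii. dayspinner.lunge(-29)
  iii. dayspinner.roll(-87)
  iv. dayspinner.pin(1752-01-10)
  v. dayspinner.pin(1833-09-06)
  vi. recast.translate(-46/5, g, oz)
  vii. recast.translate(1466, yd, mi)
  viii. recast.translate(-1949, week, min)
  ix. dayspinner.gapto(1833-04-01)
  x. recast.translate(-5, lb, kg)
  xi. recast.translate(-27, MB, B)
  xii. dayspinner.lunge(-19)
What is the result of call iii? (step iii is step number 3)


% pin(d→2256-02-12) => 2256-02-12
% lunge(n→-29) => 2253-09-12
% roll(n→-87) => 2253-06-17
% pin(d→1752-01-10) => 1752-01-10
% pin(d→1833-09-06) => 1833-09-06
% translate(v→-46/5, u_from→g, u_to→oz) => -14720000/45359237
% translate(v→1466, u_from→yd, u_to→mi) => 733/880
% translate(v→-1949, u_from→week, u_to→min) => -19645920
% gapto(d→1833-04-01) => -158
% translate(v→-5, u_from→lb, u_to→kg) => -45359237/20000000
% translate(v→-27, u_from→MB, u_to→B) => -27000000
% lunge(n→-19) => 1832-02-06

Answer: 2253-06-17


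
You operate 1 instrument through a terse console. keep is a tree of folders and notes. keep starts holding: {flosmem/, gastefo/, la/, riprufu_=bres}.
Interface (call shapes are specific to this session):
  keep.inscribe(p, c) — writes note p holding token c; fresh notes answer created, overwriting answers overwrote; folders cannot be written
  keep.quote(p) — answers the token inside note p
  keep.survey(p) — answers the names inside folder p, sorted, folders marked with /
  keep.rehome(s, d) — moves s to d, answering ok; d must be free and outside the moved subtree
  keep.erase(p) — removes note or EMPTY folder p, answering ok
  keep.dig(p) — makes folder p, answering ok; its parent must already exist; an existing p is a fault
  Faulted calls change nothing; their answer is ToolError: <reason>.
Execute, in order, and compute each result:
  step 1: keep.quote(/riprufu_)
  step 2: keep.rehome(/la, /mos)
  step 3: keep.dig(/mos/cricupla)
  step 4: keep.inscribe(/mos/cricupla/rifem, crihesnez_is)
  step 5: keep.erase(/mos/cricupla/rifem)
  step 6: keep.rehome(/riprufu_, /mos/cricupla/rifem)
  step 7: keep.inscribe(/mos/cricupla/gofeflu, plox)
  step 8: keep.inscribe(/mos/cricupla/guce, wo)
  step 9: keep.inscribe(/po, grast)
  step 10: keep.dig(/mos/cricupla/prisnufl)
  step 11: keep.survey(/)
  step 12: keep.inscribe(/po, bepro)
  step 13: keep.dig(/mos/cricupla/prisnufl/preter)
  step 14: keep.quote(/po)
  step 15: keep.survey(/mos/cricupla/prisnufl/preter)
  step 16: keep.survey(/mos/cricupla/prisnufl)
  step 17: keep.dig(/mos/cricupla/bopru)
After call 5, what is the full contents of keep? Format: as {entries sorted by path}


Answer: {flosmem/, gastefo/, mos/, mos/cricupla/, riprufu_=bres}

Derivation:
>> keep.quote(p: /riprufu_)
<< bres
>> keep.rehome(s: /la, d: /mos)
<< ok
>> keep.dig(p: /mos/cricupla)
<< ok
>> keep.inscribe(p: /mos/cricupla/rifem, c: crihesnez_is)
<< created
>> keep.erase(p: /mos/cricupla/rifem)
<< ok
>> keep.rehome(s: /riprufu_, d: /mos/cricupla/rifem)
<< ok
>> keep.inscribe(p: /mos/cricupla/gofeflu, c: plox)
<< created
>> keep.inscribe(p: /mos/cricupla/guce, c: wo)
<< created
>> keep.inscribe(p: /po, c: grast)
<< created
>> keep.dig(p: /mos/cricupla/prisnufl)
<< ok
>> keep.survey(p: /)
<< [flosmem/, gastefo/, mos/, po]
>> keep.inscribe(p: /po, c: bepro)
<< overwrote
>> keep.dig(p: /mos/cricupla/prisnufl/preter)
<< ok
>> keep.quote(p: /po)
<< bepro
>> keep.survey(p: /mos/cricupla/prisnufl/preter)
<< []
>> keep.survey(p: /mos/cricupla/prisnufl)
<< [preter/]
>> keep.dig(p: /mos/cricupla/bopru)
<< ok


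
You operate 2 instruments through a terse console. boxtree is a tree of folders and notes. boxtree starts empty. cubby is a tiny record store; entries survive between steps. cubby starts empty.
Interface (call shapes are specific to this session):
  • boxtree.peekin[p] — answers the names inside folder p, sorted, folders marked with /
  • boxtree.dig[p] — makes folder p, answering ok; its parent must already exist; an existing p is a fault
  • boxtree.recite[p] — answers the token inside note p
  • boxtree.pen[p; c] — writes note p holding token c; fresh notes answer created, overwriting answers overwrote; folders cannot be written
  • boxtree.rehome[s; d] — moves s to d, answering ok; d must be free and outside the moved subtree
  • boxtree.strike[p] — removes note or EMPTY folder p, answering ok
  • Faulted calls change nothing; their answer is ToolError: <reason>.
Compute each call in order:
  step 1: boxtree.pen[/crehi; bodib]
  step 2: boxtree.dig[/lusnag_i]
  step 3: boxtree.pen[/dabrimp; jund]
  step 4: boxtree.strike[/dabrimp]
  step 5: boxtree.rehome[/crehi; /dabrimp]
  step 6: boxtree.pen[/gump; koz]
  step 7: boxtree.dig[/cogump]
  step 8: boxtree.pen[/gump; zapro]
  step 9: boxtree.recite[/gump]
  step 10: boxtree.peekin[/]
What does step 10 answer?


Answer: [cogump/, dabrimp, gump, lusnag_i/]

Derivation:
;; boxtree.pen(p='/crehi', c='bodib') ~> created
;; boxtree.dig(p='/lusnag_i') ~> ok
;; boxtree.pen(p='/dabrimp', c='jund') ~> created
;; boxtree.strike(p='/dabrimp') ~> ok
;; boxtree.rehome(s='/crehi', d='/dabrimp') ~> ok
;; boxtree.pen(p='/gump', c='koz') ~> created
;; boxtree.dig(p='/cogump') ~> ok
;; boxtree.pen(p='/gump', c='zapro') ~> overwrote
;; boxtree.recite(p='/gump') ~> zapro
;; boxtree.peekin(p='/') ~> [cogump/, dabrimp, gump, lusnag_i/]


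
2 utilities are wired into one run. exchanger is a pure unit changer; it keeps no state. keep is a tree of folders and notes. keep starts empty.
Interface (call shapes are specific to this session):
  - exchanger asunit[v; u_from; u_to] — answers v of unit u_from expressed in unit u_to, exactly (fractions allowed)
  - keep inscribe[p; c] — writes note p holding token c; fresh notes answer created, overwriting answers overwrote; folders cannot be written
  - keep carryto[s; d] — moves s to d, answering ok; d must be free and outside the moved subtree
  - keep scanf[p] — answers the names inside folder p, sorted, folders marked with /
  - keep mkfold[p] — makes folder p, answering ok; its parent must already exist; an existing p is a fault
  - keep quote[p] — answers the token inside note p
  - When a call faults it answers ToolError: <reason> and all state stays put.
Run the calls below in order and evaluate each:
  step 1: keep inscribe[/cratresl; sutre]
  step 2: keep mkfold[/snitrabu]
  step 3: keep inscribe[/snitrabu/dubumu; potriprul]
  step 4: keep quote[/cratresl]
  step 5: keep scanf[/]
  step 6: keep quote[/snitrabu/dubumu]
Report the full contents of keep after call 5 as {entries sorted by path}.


~$ keep inscribe p='/cratresl' c='sutre'
[out] created
~$ keep mkfold p='/snitrabu'
[out] ok
~$ keep inscribe p='/snitrabu/dubumu' c='potriprul'
[out] created
~$ keep quote p='/cratresl'
[out] sutre
~$ keep scanf p='/'
[out] [cratresl, snitrabu/]
~$ keep quote p='/snitrabu/dubumu'
[out] potriprul

Answer: {cratresl=sutre, snitrabu/, snitrabu/dubumu=potriprul}


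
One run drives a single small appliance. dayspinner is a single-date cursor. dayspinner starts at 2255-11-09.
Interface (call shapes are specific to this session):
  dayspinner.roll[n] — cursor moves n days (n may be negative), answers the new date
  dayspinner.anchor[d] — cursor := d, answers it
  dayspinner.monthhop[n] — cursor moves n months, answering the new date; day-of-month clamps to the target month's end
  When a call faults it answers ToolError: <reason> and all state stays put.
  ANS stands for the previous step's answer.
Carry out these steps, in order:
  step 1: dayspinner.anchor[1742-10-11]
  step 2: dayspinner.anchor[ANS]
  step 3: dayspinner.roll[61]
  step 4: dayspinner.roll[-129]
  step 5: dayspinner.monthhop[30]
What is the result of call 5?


I call anchor(d→1742-10-11), — result: 1742-10-11.
Using anchor(d→ANS), — result: 1742-10-11.
Calling roll(n→61), — result: 1742-12-11.
Using roll(n→-129), giving 1742-08-04.
Using monthhop(n→30), giving 1745-02-04.

Answer: 1745-02-04


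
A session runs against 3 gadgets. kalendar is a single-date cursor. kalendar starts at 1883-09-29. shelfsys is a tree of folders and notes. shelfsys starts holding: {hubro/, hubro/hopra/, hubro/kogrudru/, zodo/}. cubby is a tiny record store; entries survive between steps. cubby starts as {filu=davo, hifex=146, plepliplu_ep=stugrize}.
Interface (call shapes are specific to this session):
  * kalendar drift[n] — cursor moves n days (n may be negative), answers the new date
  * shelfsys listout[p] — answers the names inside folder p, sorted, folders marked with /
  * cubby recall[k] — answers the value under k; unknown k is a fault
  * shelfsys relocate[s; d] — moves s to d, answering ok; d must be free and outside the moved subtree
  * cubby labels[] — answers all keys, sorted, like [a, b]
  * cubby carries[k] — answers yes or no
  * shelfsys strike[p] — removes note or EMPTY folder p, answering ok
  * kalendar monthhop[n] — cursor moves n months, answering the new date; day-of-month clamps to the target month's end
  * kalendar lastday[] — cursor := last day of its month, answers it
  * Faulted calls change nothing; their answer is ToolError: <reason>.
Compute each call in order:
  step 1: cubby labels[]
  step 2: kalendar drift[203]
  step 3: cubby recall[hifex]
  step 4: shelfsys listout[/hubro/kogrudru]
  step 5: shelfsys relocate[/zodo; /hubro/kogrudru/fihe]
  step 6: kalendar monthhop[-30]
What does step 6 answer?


$ cubby labels
:: [filu, hifex, plepliplu_ep]
$ kalendar drift n→203
:: 1884-04-19
$ cubby recall k→hifex
:: 146
$ shelfsys listout p→/hubro/kogrudru
:: []
$ shelfsys relocate s→/zodo d→/hubro/kogrudru/fihe
:: ok
$ kalendar monthhop n→-30
:: 1881-10-19

Answer: 1881-10-19


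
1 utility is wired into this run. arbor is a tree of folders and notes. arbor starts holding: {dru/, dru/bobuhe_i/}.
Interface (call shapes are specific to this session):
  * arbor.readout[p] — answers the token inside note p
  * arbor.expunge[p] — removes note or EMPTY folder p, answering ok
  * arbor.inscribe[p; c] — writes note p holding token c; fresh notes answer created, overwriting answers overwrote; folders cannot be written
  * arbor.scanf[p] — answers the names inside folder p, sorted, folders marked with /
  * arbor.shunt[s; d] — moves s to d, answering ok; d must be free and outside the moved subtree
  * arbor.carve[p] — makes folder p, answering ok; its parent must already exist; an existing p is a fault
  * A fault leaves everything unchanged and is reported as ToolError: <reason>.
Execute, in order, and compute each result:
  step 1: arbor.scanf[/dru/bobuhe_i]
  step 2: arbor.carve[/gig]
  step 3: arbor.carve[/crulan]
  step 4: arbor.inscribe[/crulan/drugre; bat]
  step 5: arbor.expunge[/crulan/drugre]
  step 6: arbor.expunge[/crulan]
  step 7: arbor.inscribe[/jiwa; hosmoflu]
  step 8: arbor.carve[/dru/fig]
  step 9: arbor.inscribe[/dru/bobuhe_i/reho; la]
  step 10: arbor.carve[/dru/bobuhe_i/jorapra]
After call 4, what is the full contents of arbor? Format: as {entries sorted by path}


Answer: {crulan/, crulan/drugre=bat, dru/, dru/bobuhe_i/, gig/}

Derivation:
-- scanf(p='/dru/bobuhe_i') == []
-- carve(p='/gig') == ok
-- carve(p='/crulan') == ok
-- inscribe(p='/crulan/drugre', c='bat') == created
-- expunge(p='/crulan/drugre') == ok
-- expunge(p='/crulan') == ok
-- inscribe(p='/jiwa', c='hosmoflu') == created
-- carve(p='/dru/fig') == ok
-- inscribe(p='/dru/bobuhe_i/reho', c='la') == created
-- carve(p='/dru/bobuhe_i/jorapra') == ok


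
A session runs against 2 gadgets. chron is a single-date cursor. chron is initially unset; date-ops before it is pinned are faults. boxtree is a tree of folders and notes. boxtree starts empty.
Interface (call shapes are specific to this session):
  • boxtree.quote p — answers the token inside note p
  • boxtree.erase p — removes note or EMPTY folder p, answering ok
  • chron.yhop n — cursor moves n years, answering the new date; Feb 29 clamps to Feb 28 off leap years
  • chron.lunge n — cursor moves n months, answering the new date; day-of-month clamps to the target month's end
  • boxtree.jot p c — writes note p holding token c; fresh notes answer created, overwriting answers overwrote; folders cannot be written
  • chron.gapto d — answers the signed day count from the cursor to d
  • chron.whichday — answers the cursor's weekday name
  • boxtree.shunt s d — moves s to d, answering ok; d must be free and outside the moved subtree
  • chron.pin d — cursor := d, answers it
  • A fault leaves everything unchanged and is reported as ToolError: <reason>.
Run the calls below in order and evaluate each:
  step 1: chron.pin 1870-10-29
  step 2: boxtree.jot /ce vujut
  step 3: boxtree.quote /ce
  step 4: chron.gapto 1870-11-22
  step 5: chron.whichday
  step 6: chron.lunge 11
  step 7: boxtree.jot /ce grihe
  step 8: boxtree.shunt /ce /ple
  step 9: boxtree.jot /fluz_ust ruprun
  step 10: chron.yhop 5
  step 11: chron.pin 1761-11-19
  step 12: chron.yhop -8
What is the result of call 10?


% 1. pin(d: 1870-10-29) -> 1870-10-29
% 2. jot(p: /ce, c: vujut) -> created
% 3. quote(p: /ce) -> vujut
% 4. gapto(d: 1870-11-22) -> 24
% 5. whichday() -> Saturday
% 6. lunge(n: 11) -> 1871-09-29
% 7. jot(p: /ce, c: grihe) -> overwrote
% 8. shunt(s: /ce, d: /ple) -> ok
% 9. jot(p: /fluz_ust, c: ruprun) -> created
% 10. yhop(n: 5) -> 1876-09-29
% 11. pin(d: 1761-11-19) -> 1761-11-19
% 12. yhop(n: -8) -> 1753-11-19

Answer: 1876-09-29


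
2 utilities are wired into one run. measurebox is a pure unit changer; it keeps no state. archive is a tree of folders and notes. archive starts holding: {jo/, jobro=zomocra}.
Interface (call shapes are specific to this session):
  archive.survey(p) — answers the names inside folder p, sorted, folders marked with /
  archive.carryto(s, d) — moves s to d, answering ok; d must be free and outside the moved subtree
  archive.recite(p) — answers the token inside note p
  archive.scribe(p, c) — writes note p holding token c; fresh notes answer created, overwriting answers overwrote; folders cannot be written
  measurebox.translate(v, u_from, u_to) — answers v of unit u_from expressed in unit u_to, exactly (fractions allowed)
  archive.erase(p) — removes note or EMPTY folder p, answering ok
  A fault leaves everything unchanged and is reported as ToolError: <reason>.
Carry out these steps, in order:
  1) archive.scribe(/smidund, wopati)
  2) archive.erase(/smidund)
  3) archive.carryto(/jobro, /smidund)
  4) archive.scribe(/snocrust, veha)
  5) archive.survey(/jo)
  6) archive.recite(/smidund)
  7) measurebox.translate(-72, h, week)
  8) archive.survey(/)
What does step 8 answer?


Answer: [jo/, smidund, snocrust]

Derivation:
Do: scribe[p: /smidund; c: wopati]
See: created
Do: erase[p: /smidund]
See: ok
Do: carryto[s: /jobro; d: /smidund]
See: ok
Do: scribe[p: /snocrust; c: veha]
See: created
Do: survey[p: /jo]
See: []
Do: recite[p: /smidund]
See: zomocra
Do: translate[v: -72; u_from: h; u_to: week]
See: -3/7
Do: survey[p: /]
See: [jo/, smidund, snocrust]


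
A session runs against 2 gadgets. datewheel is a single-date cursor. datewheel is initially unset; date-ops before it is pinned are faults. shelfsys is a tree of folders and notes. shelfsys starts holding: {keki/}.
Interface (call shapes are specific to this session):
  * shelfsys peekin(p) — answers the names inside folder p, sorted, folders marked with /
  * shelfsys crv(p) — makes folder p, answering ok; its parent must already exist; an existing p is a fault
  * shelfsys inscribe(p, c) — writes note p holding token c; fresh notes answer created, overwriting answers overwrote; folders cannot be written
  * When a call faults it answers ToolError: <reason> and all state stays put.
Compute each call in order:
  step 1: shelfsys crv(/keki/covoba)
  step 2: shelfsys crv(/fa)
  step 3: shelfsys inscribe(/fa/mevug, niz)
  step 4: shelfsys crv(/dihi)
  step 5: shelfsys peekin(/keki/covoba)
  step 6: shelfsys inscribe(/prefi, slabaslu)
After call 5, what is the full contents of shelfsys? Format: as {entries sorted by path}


I try shelfsys crv with p→/keki/covoba, yielding ok.
Now I run shelfsys crv with p→/fa, → ok.
Then shelfsys inscribe with p→/fa/mevug, c→niz, — result: created.
I invoke shelfsys crv with p→/dihi: ok.
Now I run shelfsys peekin with p→/keki/covoba, yielding [].
I try shelfsys inscribe with p→/prefi, c→slabaslu, and see created.

Answer: {dihi/, fa/, fa/mevug=niz, keki/, keki/covoba/}


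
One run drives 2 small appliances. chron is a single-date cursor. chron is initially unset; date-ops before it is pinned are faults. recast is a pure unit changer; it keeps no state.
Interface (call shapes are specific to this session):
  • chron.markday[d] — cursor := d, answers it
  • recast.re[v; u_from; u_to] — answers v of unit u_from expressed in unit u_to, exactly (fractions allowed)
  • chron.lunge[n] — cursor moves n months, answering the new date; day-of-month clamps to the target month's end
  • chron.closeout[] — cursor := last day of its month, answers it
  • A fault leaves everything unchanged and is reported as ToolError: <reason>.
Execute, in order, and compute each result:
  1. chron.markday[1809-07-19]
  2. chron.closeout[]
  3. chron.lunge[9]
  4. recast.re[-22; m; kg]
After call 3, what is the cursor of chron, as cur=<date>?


Answer: cur=1810-04-30

Derivation:
$ markday 1809-07-19
  1809-07-19
$ closeout
  1809-07-31
$ lunge 9
  1810-04-30
$ re -22 m kg
  ToolError: incompatible units


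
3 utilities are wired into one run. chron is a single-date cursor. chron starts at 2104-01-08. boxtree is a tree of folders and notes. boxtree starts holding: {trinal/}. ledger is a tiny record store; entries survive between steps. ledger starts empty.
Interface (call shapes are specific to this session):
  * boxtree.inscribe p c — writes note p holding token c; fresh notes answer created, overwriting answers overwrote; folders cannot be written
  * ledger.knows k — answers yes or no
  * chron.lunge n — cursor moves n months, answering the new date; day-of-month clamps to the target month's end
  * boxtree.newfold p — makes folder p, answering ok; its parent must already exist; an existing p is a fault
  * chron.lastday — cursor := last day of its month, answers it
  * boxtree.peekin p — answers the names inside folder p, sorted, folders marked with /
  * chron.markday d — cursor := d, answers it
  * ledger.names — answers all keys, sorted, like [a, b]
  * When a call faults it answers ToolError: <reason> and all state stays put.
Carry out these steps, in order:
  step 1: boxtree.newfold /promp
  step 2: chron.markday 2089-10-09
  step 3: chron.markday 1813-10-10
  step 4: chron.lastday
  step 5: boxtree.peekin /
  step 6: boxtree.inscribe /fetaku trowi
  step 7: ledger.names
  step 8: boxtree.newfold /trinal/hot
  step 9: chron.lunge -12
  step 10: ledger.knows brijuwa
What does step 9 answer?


$ boxtree.newfold p='/promp'
= ok
$ chron.markday d='2089-10-09'
= 2089-10-09
$ chron.markday d='1813-10-10'
= 1813-10-10
$ chron.lastday
= 1813-10-31
$ boxtree.peekin p='/'
= [promp/, trinal/]
$ boxtree.inscribe p='/fetaku' c='trowi'
= created
$ ledger.names
= []
$ boxtree.newfold p='/trinal/hot'
= ok
$ chron.lunge n='-12'
= 1812-10-31
$ ledger.knows k='brijuwa'
= no

Answer: 1812-10-31


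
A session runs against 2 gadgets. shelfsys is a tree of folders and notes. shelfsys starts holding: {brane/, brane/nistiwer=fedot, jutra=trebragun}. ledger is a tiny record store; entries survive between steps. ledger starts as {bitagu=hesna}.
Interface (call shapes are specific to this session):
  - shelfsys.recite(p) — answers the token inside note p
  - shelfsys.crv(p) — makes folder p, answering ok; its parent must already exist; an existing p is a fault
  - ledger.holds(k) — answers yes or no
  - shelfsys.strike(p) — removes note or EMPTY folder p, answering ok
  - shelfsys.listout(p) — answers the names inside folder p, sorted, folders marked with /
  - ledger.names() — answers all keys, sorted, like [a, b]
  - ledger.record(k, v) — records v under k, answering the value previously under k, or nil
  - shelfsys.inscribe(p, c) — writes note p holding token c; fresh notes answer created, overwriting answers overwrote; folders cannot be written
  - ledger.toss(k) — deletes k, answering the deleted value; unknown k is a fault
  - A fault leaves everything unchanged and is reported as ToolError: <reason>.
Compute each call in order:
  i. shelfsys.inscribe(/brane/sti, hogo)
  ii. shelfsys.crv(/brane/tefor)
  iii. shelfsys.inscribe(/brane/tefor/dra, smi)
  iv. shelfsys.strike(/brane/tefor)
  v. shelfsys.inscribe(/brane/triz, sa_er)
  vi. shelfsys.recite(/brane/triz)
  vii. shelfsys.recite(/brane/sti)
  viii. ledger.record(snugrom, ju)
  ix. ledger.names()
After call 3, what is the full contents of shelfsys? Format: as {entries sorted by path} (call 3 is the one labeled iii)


-> inscribe(p→/brane/sti, c→hogo)
<- created
-> crv(p→/brane/tefor)
<- ok
-> inscribe(p→/brane/tefor/dra, c→smi)
<- created
-> strike(p→/brane/tefor)
<- ToolError: not empty
-> inscribe(p→/brane/triz, c→sa_er)
<- created
-> recite(p→/brane/triz)
<- sa_er
-> recite(p→/brane/sti)
<- hogo
-> record(k→snugrom, v→ju)
<- nil
-> names()
<- [bitagu, snugrom]

Answer: {brane/, brane/nistiwer=fedot, brane/sti=hogo, brane/tefor/, brane/tefor/dra=smi, jutra=trebragun}
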